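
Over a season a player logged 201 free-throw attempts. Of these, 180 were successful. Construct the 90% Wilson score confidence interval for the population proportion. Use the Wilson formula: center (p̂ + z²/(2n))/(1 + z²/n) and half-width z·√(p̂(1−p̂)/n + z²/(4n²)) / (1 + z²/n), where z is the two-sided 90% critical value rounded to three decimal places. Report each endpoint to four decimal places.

(0.8546, 0.9259)

Here p̂ = 180/201 = 0.89552 and z = 1.645 (z² = 2.706025).
Denominator 1 + z²/n = 1 + 2.706025/201 = 1.013463.
Adjusted center: (0.89552 + z²/(2n))/1.013463 = 0.89027.
Radicand: p̂(1−p̂)/n + z²/(4n²) = 0.000465483 + 0.000016745 = 0.000482228.
Half-width = 1.645·√0.000482228/1.013463 = 0.03564.
CI: 0.89027 ± 0.03564 = (0.8546, 0.9259).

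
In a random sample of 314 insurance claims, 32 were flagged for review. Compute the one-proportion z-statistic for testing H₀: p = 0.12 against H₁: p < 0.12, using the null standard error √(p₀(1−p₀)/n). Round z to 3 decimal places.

p̂ = 32/314 = 0.10191.
SE₀ = √(0.12·0.88/314) = 0.018339.
z = (0.10191 − 0.12)/0.018339 = -0.01809/0.018339 = -0.986.

z = -0.986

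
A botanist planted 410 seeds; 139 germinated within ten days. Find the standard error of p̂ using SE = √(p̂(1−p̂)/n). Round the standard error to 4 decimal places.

The sample proportion is 139/410 = 0.33902.
p̂(1−p̂) = 0.224085.
SE = √(0.224085/410) = 0.0234.

SE = 0.0234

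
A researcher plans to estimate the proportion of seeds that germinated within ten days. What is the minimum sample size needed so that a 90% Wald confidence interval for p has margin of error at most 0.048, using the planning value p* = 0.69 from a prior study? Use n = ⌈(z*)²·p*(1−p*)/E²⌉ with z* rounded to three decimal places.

n = 252

The 90% critical value is z* = 1.645.
p*(1−p*) = 0.2139.
Required n before rounding: 2.706025 × 0.2139 / 0.048² = 251.223.
⌈251.223⌉ = 252.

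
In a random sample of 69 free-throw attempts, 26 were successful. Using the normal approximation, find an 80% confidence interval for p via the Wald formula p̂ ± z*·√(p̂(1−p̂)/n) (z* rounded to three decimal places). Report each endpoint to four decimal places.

(0.3020, 0.4516)

p̂ = 26/69 = 0.37681.
Standard error of p̂: √(0.234825/69) = √0.003403255 = 0.058337.
The 80% critical value is z* = 1.282.
Margin of error: 1.282 × 0.058337 = 0.07479.
Interval: 0.37681 ± 0.07479 → (0.3020, 0.4516).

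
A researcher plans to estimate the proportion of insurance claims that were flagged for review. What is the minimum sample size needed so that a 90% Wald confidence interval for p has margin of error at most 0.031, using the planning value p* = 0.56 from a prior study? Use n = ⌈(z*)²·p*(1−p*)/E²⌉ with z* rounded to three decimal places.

n = 694

The 90% critical value is z* = 1.645.
p*(1−p*) = 0.2464.
Required n before rounding: 2.706025 × 0.2464 / 0.031² = 693.824.
Rounding up, n = 694.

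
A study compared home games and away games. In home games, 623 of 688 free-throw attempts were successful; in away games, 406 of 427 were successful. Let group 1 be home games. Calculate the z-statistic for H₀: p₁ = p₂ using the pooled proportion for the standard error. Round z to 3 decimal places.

Sample proportions: p̂₁ = 623/688 = 0.90552 and p̂₂ = 406/427 = 0.95082.
Pooled p̂ = (623+406)/(688+427) = 1029/1115 = 0.92287.
SE = √[p̂(1−p̂)(1/n₁+1/n₂)] = √[0.92287·0.07713·(1/688+1/427)] ≈ 0.016437.
z = (p̂₁ − p̂₂)/SE = (0.90552 − 0.95082)/0.016437 = -0.04530/0.016437 = -2.756.

z = -2.756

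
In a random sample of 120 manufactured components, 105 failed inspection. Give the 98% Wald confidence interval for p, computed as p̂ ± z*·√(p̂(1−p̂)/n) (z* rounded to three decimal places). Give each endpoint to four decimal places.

(0.8048, 0.9452)

Sample proportion p̂ = 105/120 = 0.87500.
SE = √(p̂(1−p̂)/n) = √(0.109375/120) = 0.030190.
z* = 2.326 at the 98% level.
Margin of error: 2.326 × 0.030190 = 0.07022.
CI: 0.87500 ± 0.07022 = (0.8048, 0.9452).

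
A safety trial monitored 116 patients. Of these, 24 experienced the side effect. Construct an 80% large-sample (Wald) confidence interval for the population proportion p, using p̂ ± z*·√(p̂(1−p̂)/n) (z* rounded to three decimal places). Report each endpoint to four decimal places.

p̂ = 24/116 = 0.20690.
SE = √(p̂(1−p̂)/n) = √(0.164090/116) = 0.037611.
For 80% confidence, z* = 1.282.
Margin = 1.282·0.037611 = 0.04822.
Interval: 0.20690 ± 0.04822 → (0.1587, 0.2551).

(0.1587, 0.2551)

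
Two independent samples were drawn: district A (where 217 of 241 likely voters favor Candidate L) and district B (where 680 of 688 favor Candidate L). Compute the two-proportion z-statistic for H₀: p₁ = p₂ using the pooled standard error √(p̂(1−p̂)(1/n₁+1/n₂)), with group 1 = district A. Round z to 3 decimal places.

z = -6.443

p̂₁ = 217/241 = 0.90041, p̂₂ = 680/688 = 0.98837.
Pooled p̂ = (217+680)/(241+688) = 897/929 = 0.96555.
SE = √[p̂(1−p̂)(1/n₁+1/n₂)] = √[0.96555·0.03445·(1/241+1/688)] ≈ 0.013651.
z = (p̂₁ − p̂₂)/SE = (0.90041 − 0.98837)/0.013651 = -0.08796/0.013651 = -6.443.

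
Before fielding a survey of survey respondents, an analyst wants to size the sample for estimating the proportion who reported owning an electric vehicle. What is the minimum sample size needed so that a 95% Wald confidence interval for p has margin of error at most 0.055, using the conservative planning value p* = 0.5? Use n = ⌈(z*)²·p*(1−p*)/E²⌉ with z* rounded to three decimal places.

n = 318

For 95% confidence, z* = 1.960.
p*(1−p*) = 0.2500.
Required n before rounding: 3.841600 × 0.2500 / 0.055² = 317.488.
⌈317.488⌉ = 318.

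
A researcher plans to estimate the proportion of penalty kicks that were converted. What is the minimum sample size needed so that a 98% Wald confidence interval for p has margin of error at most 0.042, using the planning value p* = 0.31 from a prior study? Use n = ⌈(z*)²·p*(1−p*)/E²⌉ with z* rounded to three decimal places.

z* = 2.326 at the 98% level.
p*(1−p*) = 0.31·0.69 = 0.2139.
(z*)²·p*(1−p*)/E² = 5.410276·0.2139/0.001764 = 656.042.
Rounding up, n = 657.

n = 657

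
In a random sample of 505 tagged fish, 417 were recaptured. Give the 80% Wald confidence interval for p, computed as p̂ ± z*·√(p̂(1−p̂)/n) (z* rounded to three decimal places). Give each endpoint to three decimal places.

(0.804, 0.847)

Sample proportion p̂ = 417/505 = 0.82574.
SE(p̂) = √(0.82574·0.17426/505) = 0.016880.
The 80% critical value is z* = 1.282.
Margin = 1.282·0.016880 = 0.02164.
So the interval runs from 0.804 to 0.847.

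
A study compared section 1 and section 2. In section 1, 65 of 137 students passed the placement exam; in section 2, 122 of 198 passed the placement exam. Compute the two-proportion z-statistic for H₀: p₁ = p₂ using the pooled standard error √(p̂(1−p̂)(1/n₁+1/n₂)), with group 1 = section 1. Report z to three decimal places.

z = -2.568

Sample proportions: p̂₁ = 65/137 = 0.47445 and p̂₂ = 122/198 = 0.61616.
Pooled p̂ = (65+122)/(137+198) = 187/335 = 0.55821.
Pooled SE = √[0.2466117·0.01234978] ≈ 0.055187.
z = -0.14171/0.055187 = -2.568.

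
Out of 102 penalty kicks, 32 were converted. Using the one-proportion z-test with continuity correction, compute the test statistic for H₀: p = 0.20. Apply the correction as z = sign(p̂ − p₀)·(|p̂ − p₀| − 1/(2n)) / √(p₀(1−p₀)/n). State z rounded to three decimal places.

z = 2.748

Sample proportion p̂ = 32/102 = 0.31373. p̂ − p₀ = 0.113725.
Continuity correction 1/(2n) = 1/204 = 0.004902.
Corrected numerator: |0.113725| − 0.004902 = 0.108823.
Under H₀, SE = √(p₀(1−p₀)/n) = √(0.20·0.80/102) = √0.001568627 = 0.039606.
z = (+)0.108823/0.039606 = 2.748.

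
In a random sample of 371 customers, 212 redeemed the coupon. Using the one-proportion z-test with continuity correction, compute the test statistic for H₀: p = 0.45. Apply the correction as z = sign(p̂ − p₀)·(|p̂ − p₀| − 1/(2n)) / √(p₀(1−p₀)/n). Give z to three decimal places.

Sample proportion p̂ = 212/371 = 0.57143. p̂ − p₀ = 0.121429.
Continuity correction 1/(2n) = 1/742 = 0.001348.
Corrected numerator: |0.121429| − 0.001348 = 0.120081.
Under H₀, SE = √(p₀(1−p₀)/n) = √(0.45·0.55/371) = √0.000667116 = 0.025829.
z = +0.120081/0.025829 = 4.649.

z = 4.649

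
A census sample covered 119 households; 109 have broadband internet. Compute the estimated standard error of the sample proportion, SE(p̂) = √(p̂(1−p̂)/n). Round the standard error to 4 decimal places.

The sample proportion is 109/119 = 0.91597.
p̂(1−p̂) = 0.91597·0.08403 = 0.076969.
SE = √(0.076969/119) = 0.0254.

SE = 0.0254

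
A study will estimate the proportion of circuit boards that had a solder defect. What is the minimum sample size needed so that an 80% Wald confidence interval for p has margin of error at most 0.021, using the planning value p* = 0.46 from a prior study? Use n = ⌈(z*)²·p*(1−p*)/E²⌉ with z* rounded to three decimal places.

z* = 1.282 at the 80% level.
p*(1−p*) = 0.2484.
(z*)²·p*(1−p*)/E² = 1.643524·0.2484/0.000441 = 925.740.
⌈925.740⌉ = 926.

n = 926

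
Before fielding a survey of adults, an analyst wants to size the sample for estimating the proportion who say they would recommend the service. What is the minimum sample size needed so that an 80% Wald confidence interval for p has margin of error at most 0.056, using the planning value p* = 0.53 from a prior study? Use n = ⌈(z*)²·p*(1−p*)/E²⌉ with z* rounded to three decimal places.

n = 131

The 80% critical value is z* = 1.282.
p*(1−p*) = 0.2491.
Required n before rounding: 1.643524 × 0.2491 / 0.056² = 130.549.
⌈130.549⌉ = 131.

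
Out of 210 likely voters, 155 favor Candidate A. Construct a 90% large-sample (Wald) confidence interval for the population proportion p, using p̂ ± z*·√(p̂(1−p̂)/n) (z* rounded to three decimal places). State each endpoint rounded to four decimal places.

(0.6882, 0.7880)

The sample proportion is 155/210 = 0.73810.
Standard error of p̂: √(0.193311/210) = √0.000920527 = 0.030340.
The 90% critical value is z* = 1.645.
Margin of error: 1.645 × 0.030340 = 0.04991.
CI: 0.73810 ± 0.04991 = (0.6882, 0.7880).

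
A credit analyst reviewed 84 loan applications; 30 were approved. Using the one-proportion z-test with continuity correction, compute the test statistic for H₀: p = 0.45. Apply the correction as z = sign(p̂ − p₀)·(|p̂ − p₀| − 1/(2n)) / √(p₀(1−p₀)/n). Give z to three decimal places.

With x = 30 successes in n = 84, p̂ = 0.35714. p̂ − p₀ = -0.092857.
Continuity correction 1/(2n) = 1/168 = 0.005952.
Corrected numerator: |-0.092857| − 0.005952 = 0.086905.
SE₀ = √(0.45·0.55/84) = 0.054281.
z = (−)0.086905/0.054281 = -1.601.

z = -1.601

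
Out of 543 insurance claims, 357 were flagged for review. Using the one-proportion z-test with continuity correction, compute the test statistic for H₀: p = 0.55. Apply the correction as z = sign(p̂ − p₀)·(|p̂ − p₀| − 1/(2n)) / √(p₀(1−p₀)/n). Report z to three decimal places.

z = 4.990

The sample proportion is 357/543 = 0.65746. p̂ − p₀ = 0.107459.
Continuity correction 1/(2n) = 1/1086 = 0.000921.
Corrected numerator: |0.107459| − 0.000921 = 0.106538.
Null standard error: √(0.55·0.45/543) = √0.000455801 = 0.021349.
z = (+)0.106538/0.021349 = 4.990.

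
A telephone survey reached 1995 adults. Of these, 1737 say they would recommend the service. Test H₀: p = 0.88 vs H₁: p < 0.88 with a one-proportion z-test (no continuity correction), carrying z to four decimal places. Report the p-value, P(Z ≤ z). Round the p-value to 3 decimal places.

p-value = 0.100

The sample proportion is 1737/1995 = 0.87068.
Under H₀, SE = √(p₀(1−p₀)/n) = √(0.88·0.12/1995) = √0.000052932 = 0.007275.
Test statistic (full precision, shown to 4 dp): z = (1737/1995 − 0.88)/SE₀ ≈ -1.2815.
From the standard normal, P(Z ≤ z) = 0.100.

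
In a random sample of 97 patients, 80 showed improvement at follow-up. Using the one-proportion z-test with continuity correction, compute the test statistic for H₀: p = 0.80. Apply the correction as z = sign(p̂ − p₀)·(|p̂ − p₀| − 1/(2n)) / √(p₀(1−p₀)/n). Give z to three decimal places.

Sample proportion p̂ = 80/97 = 0.82474. p̂ − p₀ = 0.024742.
1/(2n) = 0.005155.
Corrected numerator: |0.024742| − 0.005155 = 0.019587.
Null standard error: √(0.80·0.20/97) = √0.001649485 = 0.040614.
z = (+)0.019587/0.040614 = 0.482.

z = 0.482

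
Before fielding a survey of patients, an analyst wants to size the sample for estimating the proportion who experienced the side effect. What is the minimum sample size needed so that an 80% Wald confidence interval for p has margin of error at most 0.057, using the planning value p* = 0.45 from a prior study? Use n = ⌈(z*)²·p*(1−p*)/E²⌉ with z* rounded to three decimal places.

n = 126

The 80% critical value is z* = 1.282.
p*(1−p*) = 0.45·0.55 = 0.2475.
Required n before rounding: 1.643524 × 0.2475 / 0.057² = 125.199.
Rounding up, n = 126.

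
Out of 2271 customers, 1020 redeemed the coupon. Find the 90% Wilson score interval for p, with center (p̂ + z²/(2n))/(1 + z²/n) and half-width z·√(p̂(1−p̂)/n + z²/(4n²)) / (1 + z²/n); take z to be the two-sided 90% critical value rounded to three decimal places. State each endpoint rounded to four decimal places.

(0.4320, 0.4664)

Here p̂ = 1020/2271 = 0.44914 and z = 1.645 (z² = 2.706025).
Denominator 1 + z²/n = 1 + 2.706025/2271 = 1.001192.
Center = (0.44914 + 0.000596)/1.001192 = 0.44920.
Radicand: p̂(1−p̂)/n + z²/(4n²) = 0.000108945 + 0.000000131 = 0.000109076.
Half-width = 1.645·√0.000109076/1.001192 = 0.01716.
CI: 0.44920 ± 0.01716 = (0.4320, 0.4664).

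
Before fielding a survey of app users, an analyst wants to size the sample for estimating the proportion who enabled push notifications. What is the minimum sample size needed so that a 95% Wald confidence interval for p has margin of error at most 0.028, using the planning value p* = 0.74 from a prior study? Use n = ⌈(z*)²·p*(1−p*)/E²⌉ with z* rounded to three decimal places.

z* = 1.960 at the 95% level.
p*(1−p*) = 0.74·0.26 = 0.1924.
Required n before rounding: 3.841600 × 0.1924 / 0.028² = 942.760.
⌈942.760⌉ = 943.

n = 943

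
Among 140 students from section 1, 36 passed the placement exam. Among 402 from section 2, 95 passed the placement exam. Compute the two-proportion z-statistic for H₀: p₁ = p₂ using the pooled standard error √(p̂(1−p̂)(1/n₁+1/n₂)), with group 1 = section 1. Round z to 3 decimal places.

z = 0.496

Sample proportions: p̂₁ = 36/140 = 0.25714 and p̂₂ = 95/402 = 0.23632.
Pooled p̂ = (36+95)/(140+402) = 131/542 = 0.24170.
SE = √[p̂(1−p̂)(1/n₁+1/n₂)] = √[0.24170·0.75830·(1/140+1/402)] ≈ 0.042013.
z = 0.02082/0.042013 = 0.496.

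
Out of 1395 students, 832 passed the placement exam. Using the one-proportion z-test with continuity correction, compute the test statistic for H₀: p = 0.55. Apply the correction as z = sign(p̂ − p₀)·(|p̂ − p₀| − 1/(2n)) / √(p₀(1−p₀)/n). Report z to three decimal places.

The sample proportion is 832/1395 = 0.59642. p̂ − p₀ = 0.046416.
Continuity correction 1/(2n) = 1/2790 = 0.000358.
Corrected numerator: |0.046416| − 0.000358 = 0.046058.
SE₀ = √(0.55·0.45/1395) = 0.013320.
z = (+)0.046058/0.013320 = 3.458.

z = 3.458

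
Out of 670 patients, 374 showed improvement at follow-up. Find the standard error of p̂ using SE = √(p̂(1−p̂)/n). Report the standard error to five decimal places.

SE = 0.01919

p̂ = 374/670 = 0.55821.
p̂(1−p̂) = 0.246612.
Dividing by n and taking the root: √0.000368078 = 0.01919.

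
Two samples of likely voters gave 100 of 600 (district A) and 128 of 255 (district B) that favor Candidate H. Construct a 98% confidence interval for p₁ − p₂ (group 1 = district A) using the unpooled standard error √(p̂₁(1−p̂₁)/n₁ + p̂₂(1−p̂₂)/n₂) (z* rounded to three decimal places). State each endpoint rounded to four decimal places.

(-0.4163, -0.2543)

p̂₁ = 0.16667, p̂₂ = 0.50196, so the observed difference is -0.33529.
SE = √(0.000231481 + 0.000980377) = √0.001211858 = 0.034812.
The 98% critical value is z* = 2.326. Margin = 2.326·0.034812 = 0.08097.
Interval: -0.33529 ± 0.08097 → (-0.4163, -0.2543).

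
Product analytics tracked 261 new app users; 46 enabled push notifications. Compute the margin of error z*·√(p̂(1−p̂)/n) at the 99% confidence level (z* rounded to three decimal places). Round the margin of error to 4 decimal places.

ME = 0.0608

With x = 46 successes in n = 261, p̂ = 0.17625.
SE = √(p̂(1−p̂)/n) = √(0.145183/261) = 0.023585.
For 99% confidence, z* = 2.576.
So ME = 0.0608.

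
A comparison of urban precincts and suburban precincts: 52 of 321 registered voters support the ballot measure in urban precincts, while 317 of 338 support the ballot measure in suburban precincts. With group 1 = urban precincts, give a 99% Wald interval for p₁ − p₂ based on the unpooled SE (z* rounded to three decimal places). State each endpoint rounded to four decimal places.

p̂₁ = 0.16199, p̂₂ = 0.93787, so the observed difference is -0.77588.
Unpooled SE = √(p̂₁(1−p̂₁)/n₁ + p̂₂(1−p̂₂)/n₂) = √(0.000422903 + 0.000172397) = 0.024399.
z* = 2.576 at the 99% level. Margin = 2.576·0.024399 = 0.06285.
Interval: -0.77588 ± 0.06285 → (-0.8387, -0.7130).

(-0.8387, -0.7130)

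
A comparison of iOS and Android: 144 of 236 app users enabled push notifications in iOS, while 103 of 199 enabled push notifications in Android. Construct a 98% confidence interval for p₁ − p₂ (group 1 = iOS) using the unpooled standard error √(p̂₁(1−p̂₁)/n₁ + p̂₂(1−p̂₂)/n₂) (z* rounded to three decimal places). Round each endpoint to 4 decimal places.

p̂₁ = 0.61017, p̂₂ = 0.51759, so the observed difference is 0.09258.
Unpooled SE = √(p̂₁(1−p̂₁)/n₁ + p̂₂(1−p̂₂)/n₂) = √(0.001007893 + 0.001254727) = 0.047567.
The 98% critical value is z* = 2.326. Margin of error = 0.11064.
So the interval runs from -0.0181 to 0.2032.

(-0.0181, 0.2032)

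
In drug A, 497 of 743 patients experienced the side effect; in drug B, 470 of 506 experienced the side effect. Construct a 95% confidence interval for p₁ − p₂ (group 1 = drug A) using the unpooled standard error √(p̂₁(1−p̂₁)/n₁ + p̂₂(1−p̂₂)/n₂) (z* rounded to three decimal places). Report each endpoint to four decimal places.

p̂₁ = 497/743 = 0.66891, p̂₂ = 470/506 = 0.92885; p̂₁ − p̂₂ = -0.25994.
SE = √(0.000298075 + 0.000130602) = √0.000428677 = 0.020705.
For 95% confidence, z* = 1.960. Margin = 1.960·0.020705 = 0.04058.
Interval: -0.25994 ± 0.04058 → (-0.3005, -0.2194).

(-0.3005, -0.2194)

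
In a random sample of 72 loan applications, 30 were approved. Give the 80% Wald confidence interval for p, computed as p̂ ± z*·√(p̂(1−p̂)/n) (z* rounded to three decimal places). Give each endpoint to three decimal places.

The sample proportion is 30/72 = 0.41667.
SE = √(p̂(1−p̂)/n) = √(0.243056/72) = 0.058101.
The 80% critical value is z* = 1.282.
Margin of error: 1.282 × 0.058101 = 0.07449.
CI: 0.41667 ± 0.07449 = (0.342, 0.491).

(0.342, 0.491)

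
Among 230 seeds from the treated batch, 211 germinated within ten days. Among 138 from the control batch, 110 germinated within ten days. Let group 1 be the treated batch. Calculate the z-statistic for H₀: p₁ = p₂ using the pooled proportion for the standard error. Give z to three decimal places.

z = 3.347

p̂₁ = 211/230 = 0.91739, p̂₂ = 110/138 = 0.79710.
Pooling: p̂ = 321/368 = 0.87228.
SE = √[p̂(1−p̂)(1/n₁+1/n₂)] = √[0.87228·0.12772·(1/230+1/138)] ≈ 0.035940.
z = (p̂₁ − p̂₂)/SE = (0.91739 − 0.79710)/0.035940 = 0.12029/0.035940 = 3.347.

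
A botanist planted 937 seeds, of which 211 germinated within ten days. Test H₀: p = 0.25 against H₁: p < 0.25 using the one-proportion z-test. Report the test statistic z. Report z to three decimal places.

Sample proportion p̂ = 211/937 = 0.22519.
SE₀ = √(0.25·0.75/937) = 0.014146.
z = (0.22519 − 0.25)/0.014146 = -0.02481/0.014146 = -1.754.

z = -1.754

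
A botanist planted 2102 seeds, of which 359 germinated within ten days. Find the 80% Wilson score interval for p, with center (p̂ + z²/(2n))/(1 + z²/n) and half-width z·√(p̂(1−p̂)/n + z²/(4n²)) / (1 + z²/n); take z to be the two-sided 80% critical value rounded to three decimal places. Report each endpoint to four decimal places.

p̂ = 359/2102 = 0.17079; z = 1.282, so z² = 1.643524.
1 + z²/n = 1.000782.
Adjusted center: (0.17079 + z²/(2n))/1.000782 = 0.17105.
Radicand: p̂(1−p̂)/n + z²/(4n²) = 0.000067374 + 0.000000093 = 0.000067467.
Half-width = 1.282·√0.000067467/1.000782 = 0.01052.
CI: 0.17105 ± 0.01052 = (0.1605, 0.1816).

(0.1605, 0.1816)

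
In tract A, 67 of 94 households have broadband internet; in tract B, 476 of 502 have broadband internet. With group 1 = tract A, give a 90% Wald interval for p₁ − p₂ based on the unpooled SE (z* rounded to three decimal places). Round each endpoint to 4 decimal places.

(-0.3139, -0.1570)

p̂₁ = 0.71277, p̂₂ = 0.94821, so the observed difference is -0.23544.
Unpooled SE = √(p̂₁(1−p̂₁)/n₁ + p̂₂(1−p̂₂)/n₂) = √(0.002177986 + 0.000097829) = 0.047706.
For 90% confidence, z* = 1.645. Margin of error = 0.07848.
CI: -0.23544 ± 0.07848 = (-0.3139, -0.1570).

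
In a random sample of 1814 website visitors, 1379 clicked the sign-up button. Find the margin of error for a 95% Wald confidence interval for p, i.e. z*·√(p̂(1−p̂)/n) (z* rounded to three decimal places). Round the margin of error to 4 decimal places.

p̂ = 1379/1814 = 0.76020.
SE = √(p̂(1−p̂)/n) = √(0.182297/1814) = 0.010025.
The 95% critical value is z* = 1.960.
So ME = 0.0196.

ME = 0.0196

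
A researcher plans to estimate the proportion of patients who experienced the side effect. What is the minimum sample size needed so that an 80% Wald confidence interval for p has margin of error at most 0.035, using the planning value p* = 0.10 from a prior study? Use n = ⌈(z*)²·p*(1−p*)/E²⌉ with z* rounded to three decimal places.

For 80% confidence, z* = 1.282.
p*(1−p*) = 0.0900.
Required n before rounding: 1.643524 × 0.0900 / 0.035² = 120.749.
⌈120.749⌉ = 121.

n = 121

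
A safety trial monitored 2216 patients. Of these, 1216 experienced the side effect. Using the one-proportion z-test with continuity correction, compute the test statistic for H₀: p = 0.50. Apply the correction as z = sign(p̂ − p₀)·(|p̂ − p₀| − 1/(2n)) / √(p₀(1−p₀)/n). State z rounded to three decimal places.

z = 4.567

p̂ = 1216/2216 = 0.54874. p̂ − p₀ = 0.048736.
Continuity correction 1/(2n) = 1/4432 = 0.000226.
Corrected numerator: |0.048736| − 0.000226 = 0.048510.
Under H₀, SE = √(p₀(1−p₀)/n) = √(0.50·0.50/2216) = √0.000112816 = 0.010621.
z = (+)0.048510/0.010621 = 4.567.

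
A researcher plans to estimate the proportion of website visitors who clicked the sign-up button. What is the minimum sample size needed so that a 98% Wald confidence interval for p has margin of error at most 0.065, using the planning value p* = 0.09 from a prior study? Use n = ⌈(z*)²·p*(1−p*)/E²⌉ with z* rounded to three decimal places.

For 98% confidence, z* = 2.326.
p*(1−p*) = 0.0819.
Required n before rounding: 5.410276 × 0.0819 / 0.065² = 104.876.
⌈104.876⌉ = 105.

n = 105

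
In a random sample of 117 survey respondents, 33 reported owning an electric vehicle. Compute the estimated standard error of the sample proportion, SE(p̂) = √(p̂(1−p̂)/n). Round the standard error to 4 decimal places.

SE = 0.0416

Sample proportion p̂ = 33/117 = 0.28205.
p̂(1−p̂) = 0.28205·0.71795 = 0.202498.
SE = √(0.202498/117) = 0.0416.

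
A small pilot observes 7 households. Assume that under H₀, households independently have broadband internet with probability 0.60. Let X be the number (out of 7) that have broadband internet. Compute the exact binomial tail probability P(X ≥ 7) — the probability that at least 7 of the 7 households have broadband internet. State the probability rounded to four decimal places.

X is binomial with n = 7 and p = 0.60.
P(X ≥ 7) = C(7,7)·0.60^7·0.40^0.
= 0.027994 = 0.0280.

P = 0.0280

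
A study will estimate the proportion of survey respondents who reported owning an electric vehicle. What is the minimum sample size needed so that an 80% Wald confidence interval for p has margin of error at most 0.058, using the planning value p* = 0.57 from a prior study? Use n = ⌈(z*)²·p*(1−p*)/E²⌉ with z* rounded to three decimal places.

n = 120

For 80% confidence, z* = 1.282.
p*(1−p*) = 0.57·0.43 = 0.2451.
(z*)²·p*(1−p*)/E² = 1.643524·0.2451/0.003364 = 119.747.
Rounding up, n = 120.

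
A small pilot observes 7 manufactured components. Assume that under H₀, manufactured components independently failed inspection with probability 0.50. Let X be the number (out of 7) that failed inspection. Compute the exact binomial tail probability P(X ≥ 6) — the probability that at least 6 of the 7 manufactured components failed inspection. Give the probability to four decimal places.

P = 0.0625

X ~ Binomial(n=7, p=0.50).
P(X ≥ 6) = C(7,6)·0.50^6·0.50^1 + C(7,7)·0.50^7·0.50^0.
= 0.054688 + 0.007812 = 0.0625.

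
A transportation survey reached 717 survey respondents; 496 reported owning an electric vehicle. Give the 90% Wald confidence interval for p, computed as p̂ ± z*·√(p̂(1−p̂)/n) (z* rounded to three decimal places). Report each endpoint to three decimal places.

The sample proportion is 496/717 = 0.69177.
SE(p̂) = √(0.69177·0.30823/717) = 0.017245.
For 90% confidence, z* = 1.645.
Margin = 1.645·0.017245 = 0.02837.
So the interval runs from 0.663 to 0.720.

(0.663, 0.720)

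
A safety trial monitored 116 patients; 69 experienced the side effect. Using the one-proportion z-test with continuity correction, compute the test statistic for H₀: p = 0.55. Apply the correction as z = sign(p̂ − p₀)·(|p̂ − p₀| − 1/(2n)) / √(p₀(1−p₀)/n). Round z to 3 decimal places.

z = 0.877

The sample proportion is 69/116 = 0.59483. p̂ − p₀ = 0.044828.
Continuity correction 1/(2n) = 1/232 = 0.004310.
Corrected numerator: |0.044828| − 0.004310 = 0.040518.
SE₀ = √(0.55·0.45/116) = 0.046191.
z = (+)0.040518/0.046191 = 0.877.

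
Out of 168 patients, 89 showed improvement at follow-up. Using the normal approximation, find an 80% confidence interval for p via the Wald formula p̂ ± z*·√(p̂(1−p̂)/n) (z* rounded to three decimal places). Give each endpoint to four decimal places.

(0.4804, 0.5791)

The sample proportion is 89/168 = 0.52976.
SE = √(p̂(1−p̂)/n) = √(0.249114/168) = 0.038507.
For 80% confidence, z* = 1.282.
Margin of error: 1.282 × 0.038507 = 0.04937.
Interval: 0.52976 ± 0.04937 → (0.4804, 0.5791).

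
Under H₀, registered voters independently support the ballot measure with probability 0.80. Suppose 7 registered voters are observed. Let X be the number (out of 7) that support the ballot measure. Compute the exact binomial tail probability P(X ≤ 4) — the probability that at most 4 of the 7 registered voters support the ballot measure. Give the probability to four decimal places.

P = 0.1480

X is binomial with n = 7 and p = 0.80.
P(X ≤ 4) = Σ_{j=0}^{4} C(7,j)·0.80^j·0.20^{7−j}.
= 0.000013 + 0.000358 + 0.004301 + 0.028672 + 0.114688 = 0.1480.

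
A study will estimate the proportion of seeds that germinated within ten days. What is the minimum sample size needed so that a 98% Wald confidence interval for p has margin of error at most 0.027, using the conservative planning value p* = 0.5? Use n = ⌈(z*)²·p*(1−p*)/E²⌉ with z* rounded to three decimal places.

n = 1856

z* = 2.326 at the 98% level.
p*(1−p*) = 0.50·0.50 = 0.2500.
Required n before rounding: 5.410276 × 0.2500 / 0.027² = 1855.376.
⌈1855.376⌉ = 1856.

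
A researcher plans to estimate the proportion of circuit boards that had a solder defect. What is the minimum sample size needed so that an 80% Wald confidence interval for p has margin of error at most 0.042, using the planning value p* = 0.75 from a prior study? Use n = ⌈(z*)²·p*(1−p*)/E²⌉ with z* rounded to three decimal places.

The 80% critical value is z* = 1.282.
p*(1−p*) = 0.75·0.25 = 0.1875.
Required n before rounding: 1.643524 × 0.1875 / 0.042² = 174.694.
⌈174.694⌉ = 175.

n = 175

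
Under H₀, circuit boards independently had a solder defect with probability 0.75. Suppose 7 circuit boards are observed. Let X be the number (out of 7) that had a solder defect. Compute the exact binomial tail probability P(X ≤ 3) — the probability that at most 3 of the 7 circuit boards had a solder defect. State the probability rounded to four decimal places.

P = 0.0706

X ~ Binomial(n=7, p=0.75).
P(X ≤ 3) = C(7,0)·0.75^0·0.25^7 + C(7,1)·0.75^1·0.25^6 + C(7,2)·0.75^2·0.25^5 + C(7,3)·0.75^3·0.25^4.
= 0.000061 + 0.001282 + 0.011536 + 0.057678 = 0.0706.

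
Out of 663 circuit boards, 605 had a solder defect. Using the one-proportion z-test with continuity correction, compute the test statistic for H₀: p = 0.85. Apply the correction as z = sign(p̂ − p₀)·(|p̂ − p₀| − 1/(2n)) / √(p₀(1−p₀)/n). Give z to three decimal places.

z = 4.454

With x = 605 successes in n = 663, p̂ = 0.91252. p̂ − p₀ = 0.062519.
Continuity correction 1/(2n) = 1/1326 = 0.000754.
Corrected numerator: |0.062519| − 0.000754 = 0.061765.
Null standard error: √(0.85·0.15/663) = √0.000192308 = 0.013868.
z = +0.061765/0.013868 = 4.454.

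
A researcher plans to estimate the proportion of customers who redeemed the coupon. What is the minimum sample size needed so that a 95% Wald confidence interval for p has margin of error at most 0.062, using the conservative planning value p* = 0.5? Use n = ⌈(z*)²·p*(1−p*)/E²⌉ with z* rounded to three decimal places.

n = 250

z* = 1.960 at the 95% level.
p*(1−p*) = 0.2500.
Required n before rounding: 3.841600 × 0.2500 / 0.062² = 249.844.
⌈249.844⌉ = 250.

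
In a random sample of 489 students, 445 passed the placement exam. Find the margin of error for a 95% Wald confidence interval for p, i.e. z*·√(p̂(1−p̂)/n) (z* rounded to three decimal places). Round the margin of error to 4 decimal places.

Sample proportion p̂ = 445/489 = 0.91002.
SE(p̂) = √(0.91002·0.08998/489) = 0.012940.
For 95% confidence, z* = 1.960.
Margin of error = z*·SE = 1.960 × 0.012940 = 0.0254.

ME = 0.0254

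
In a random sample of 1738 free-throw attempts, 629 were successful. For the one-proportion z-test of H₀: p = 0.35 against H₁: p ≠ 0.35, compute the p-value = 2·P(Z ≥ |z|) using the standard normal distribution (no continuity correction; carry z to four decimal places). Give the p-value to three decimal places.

p-value = 0.298

The sample proportion is 629/1738 = 0.36191.
Null standard error: √(0.35·0.65/1738) = √0.000130898 = 0.011441.
Test statistic (full precision, shown to 4 dp): z = (629/1738 − 0.35)/SE₀ ≈ 1.0410.
From the standard normal, 2·P(Z ≥ |z|) = 0.298.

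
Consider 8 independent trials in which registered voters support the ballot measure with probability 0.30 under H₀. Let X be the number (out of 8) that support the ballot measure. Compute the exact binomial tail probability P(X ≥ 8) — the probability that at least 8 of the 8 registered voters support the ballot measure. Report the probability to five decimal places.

P = 0.00007

X ~ Binomial(n=8, p=0.30).
P(X ≥ 8) = C(8,8)·0.30^8·0.70^0.
= 0.000066 = 0.00007.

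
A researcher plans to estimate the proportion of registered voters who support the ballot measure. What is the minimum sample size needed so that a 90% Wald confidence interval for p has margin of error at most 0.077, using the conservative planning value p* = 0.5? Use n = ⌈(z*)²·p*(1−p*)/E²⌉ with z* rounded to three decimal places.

For 90% confidence, z* = 1.645.
p*(1−p*) = 0.50·0.50 = 0.2500.
(z*)²·p*(1−p*)/E² = 2.706025·0.2500/0.005929 = 114.101.
Rounding up, n = 115.

n = 115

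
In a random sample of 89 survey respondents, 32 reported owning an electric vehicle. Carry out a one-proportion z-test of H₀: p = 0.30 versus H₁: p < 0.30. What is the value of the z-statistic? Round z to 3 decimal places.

z = 1.226

With x = 32 successes in n = 89, p̂ = 0.35955.
Null standard error: √(0.30·0.70/89) = √0.002359551 = 0.048575.
z = (p̂ − p₀)/SE = (0.35955 − 0.30)/0.048575 = 1.226.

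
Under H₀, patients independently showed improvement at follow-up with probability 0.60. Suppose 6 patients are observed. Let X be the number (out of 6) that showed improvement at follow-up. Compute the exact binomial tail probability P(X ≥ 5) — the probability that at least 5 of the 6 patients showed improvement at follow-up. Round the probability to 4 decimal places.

X ~ Binomial(n=6, p=0.60).
P(X ≥ 5) = C(6,5)·0.60^5·0.40^1 + C(6,6)·0.60^6·0.40^0.
= 0.186624 + 0.046656 = 0.2333.

P = 0.2333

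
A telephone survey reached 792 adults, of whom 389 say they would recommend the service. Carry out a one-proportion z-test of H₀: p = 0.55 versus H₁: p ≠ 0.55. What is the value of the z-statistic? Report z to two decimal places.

z = -3.33

With x = 389 successes in n = 792, p̂ = 0.49116.
Under H₀, SE = √(p₀(1−p₀)/n) = √(0.55·0.45/792) = √0.000312500 = 0.017678.
Test statistic: z = -0.05884/0.017678 = -3.33.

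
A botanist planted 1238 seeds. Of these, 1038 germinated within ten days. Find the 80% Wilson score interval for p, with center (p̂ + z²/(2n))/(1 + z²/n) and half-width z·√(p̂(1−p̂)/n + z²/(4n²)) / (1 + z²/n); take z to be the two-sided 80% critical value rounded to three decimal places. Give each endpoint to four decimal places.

(0.8246, 0.8514)

Here p̂ = 1038/1238 = 0.83845 and z = 1.282 (z² = 1.643524).
1 + z²/n = 1.001328.
Adjusted center: (0.83845 + z²/(2n))/1.001328 = 0.83800.
Radicand: p̂(1−p̂)/n + z²/(4n²) = 0.000109412 + 0.000000268 = 0.000109680.
Half-width = 1.282·√0.000109680/1.001328 = 0.01341.
So the interval runs from 0.8246 to 0.8514.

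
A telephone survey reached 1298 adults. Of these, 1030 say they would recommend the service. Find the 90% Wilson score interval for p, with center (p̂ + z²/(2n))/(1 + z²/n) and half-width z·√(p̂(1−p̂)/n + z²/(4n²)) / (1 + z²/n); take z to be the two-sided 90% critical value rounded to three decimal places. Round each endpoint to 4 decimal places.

(0.7744, 0.8114)

p̂ = 1030/1298 = 0.79353; z = 1.645, so z² = 2.706025.
Denominator 1 + z²/n = 1 + 2.706025/1298 = 1.002085.
Adjusted center: (0.79353 + z²/(2n))/1.002085 = 0.79292.
Radicand: p̂(1−p̂)/n + z²/(4n²) = 0.000126226 + 0.000000402 = 0.000126628.
Half-width = z·√(radicand)/denom = 1.645·0.011253/1.002085 = 0.01847.
Interval: 0.79292 ± 0.01847 → (0.7744, 0.8114).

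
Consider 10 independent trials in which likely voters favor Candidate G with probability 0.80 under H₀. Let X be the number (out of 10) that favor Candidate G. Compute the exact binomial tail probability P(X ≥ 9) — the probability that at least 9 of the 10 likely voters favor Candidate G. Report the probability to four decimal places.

X ~ Binomial(n=10, p=0.80).
P(X ≥ 9) = C(10,9)·0.80^9·0.20^1 + C(10,10)·0.80^10·0.20^0.
= 0.268435 + 0.107374 = 0.3758.

P = 0.3758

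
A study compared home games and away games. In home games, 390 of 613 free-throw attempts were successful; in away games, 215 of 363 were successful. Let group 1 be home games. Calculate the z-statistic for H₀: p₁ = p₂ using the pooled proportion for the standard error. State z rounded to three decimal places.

Sample proportions: p̂₁ = 390/613 = 0.63622 and p̂₂ = 215/363 = 0.59229.
Pooling: p̂ = 605/976 = 0.61988.
SE = √[p̂(1−p̂)(1/n₁+1/n₂)] = √[0.61988·0.38012·(1/613+1/363)] ≈ 0.032148.
z = 0.04393/0.032148 = 1.366.

z = 1.366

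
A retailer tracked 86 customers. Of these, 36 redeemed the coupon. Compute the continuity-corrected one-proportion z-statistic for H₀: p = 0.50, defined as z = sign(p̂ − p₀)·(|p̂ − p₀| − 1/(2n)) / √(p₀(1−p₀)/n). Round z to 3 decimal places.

z = -1.402

With x = 36 successes in n = 86, p̂ = 0.41860. p̂ − p₀ = -0.081395.
Continuity correction 1/(2n) = 1/172 = 0.005814.
Corrected numerator: |-0.081395| − 0.005814 = 0.075581.
Null standard error: √(0.50·0.50/86) = √0.002906977 = 0.053916.
z = (−)0.075581/0.053916 = -1.402.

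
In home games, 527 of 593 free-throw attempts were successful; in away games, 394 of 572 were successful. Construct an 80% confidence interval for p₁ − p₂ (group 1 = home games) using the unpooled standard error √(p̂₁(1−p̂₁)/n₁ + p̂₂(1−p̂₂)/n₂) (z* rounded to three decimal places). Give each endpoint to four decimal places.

(0.1701, 0.2297)

p̂₁ = 0.88870, p̂₂ = 0.68881, so the observed difference is 0.19989.
SE = √(0.000166798 + 0.000374738) = √0.000541536 = 0.023271.
The 80% critical value is z* = 1.282. Margin = 1.282·0.023271 = 0.02983.
Interval: 0.19989 ± 0.02983 → (0.1701, 0.2297).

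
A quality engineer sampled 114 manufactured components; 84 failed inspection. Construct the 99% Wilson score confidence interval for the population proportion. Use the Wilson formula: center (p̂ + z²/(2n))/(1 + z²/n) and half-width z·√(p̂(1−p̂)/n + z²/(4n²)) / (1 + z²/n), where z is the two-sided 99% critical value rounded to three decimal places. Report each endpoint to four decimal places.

Here p̂ = 84/114 = 0.73684 and z = 2.576 (z² = 6.635776).
1 + z²/n = 1.058209.
Adjusted center: (0.73684 + z²/(2n))/1.058209 = 0.72381.
Radicand: p̂(1−p̂)/n + z²/(4n²) = 0.001700928 + 0.000127650 = 0.001828578.
Half-width = 2.576·√0.001828578/1.058209 = 0.10410.
So the interval runs from 0.6197 to 0.8279.

(0.6197, 0.8279)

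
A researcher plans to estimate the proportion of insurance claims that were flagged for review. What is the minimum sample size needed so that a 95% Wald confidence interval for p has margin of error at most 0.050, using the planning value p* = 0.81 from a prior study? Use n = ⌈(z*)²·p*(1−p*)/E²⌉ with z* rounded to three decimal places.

The 95% critical value is z* = 1.960.
p*(1−p*) = 0.81·0.19 = 0.1539.
Required n before rounding: 3.841600 × 0.1539 / 0.050² = 236.489.
⌈236.489⌉ = 237.

n = 237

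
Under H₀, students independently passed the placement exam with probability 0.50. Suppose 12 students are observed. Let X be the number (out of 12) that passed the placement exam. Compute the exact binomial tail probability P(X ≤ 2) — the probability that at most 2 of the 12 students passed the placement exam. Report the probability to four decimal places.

P = 0.0193

X ~ Binomial(n=12, p=0.50).
P(X ≤ 2) = C(12,0)·0.50^0·0.50^12 + C(12,1)·0.50^1·0.50^11 + C(12,2)·0.50^2·0.50^10.
= 0.000244 + 0.002930 + 0.016113 = 0.0193.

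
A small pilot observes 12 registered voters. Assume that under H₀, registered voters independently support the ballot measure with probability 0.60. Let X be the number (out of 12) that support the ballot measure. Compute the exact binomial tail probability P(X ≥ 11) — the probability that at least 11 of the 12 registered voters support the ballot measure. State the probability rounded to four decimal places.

X is binomial with n = 12 and p = 0.60.
P(X ≥ 11) = C(12,11)·0.60^11·0.40^1 + C(12,12)·0.60^12·0.40^0.
= 0.017414 + 0.002177 = 0.0196.

P = 0.0196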